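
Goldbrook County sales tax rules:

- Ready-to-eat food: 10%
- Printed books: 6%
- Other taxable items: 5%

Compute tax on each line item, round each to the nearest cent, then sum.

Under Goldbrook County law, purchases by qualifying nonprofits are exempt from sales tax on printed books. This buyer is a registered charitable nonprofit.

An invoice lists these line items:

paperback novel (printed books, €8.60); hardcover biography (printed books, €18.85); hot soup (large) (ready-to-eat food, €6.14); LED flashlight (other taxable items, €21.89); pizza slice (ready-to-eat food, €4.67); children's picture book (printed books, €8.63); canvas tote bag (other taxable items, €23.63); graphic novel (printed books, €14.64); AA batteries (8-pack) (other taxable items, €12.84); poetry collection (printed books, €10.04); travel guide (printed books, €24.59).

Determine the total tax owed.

€3.99

Paperback novel €8.60: printed books, buyer-exempt → 0% → €0.00
Hardcover biography €18.85: printed books, buyer-exempt → 0% → €0.00
Hot soup (large) €6.14: ready-to-eat food → 10% → €0.61
LED flashlight €21.89: other taxable items → 5% → €1.09
Pizza slice €4.67: ready-to-eat food → 10% → €0.47
Children's picture book €8.63: printed books, buyer-exempt → 0% → €0.00
Canvas tote bag €23.63: other taxable items → 5% → €1.18
Graphic novel €14.64: printed books, buyer-exempt → 0% → €0.00
AA batteries (8-pack) €12.84: other taxable items → 5% → €0.64
Poetry collection €10.04: printed books, buyer-exempt → 0% → €0.00
Travel guide €24.59: printed books, buyer-exempt → 0% → €0.00
Total tax = €0.61 + €1.09 + €0.47 + €1.18 + €0.64 = €3.99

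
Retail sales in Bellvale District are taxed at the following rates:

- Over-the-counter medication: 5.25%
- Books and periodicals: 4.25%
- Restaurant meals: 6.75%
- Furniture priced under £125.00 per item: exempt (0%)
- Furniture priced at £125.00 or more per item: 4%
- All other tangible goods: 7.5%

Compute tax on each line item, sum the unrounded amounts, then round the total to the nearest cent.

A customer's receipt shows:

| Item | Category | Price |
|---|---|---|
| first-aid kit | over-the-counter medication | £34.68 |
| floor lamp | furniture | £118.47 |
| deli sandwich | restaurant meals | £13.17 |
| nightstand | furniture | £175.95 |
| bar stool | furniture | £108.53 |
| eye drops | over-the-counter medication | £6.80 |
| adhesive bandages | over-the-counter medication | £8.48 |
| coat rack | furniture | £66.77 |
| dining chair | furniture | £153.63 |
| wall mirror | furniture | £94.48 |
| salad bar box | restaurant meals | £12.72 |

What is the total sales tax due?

First-aid kit £34.68: over-the-counter medication → 5.25% → £1.8207
Floor lamp £118.47: furniture, under £125.00 → 0% → £0.00
Deli sandwich £13.17: restaurant meals → 6.75% → £0.888975
Nightstand £175.95: furniture, £125.00 or more → 4% → £7.038
Bar stool £108.53: furniture, under £125.00 → 0% → £0.00
Eye drops £6.80: over-the-counter medication → 5.25% → £0.357
Adhesive bandages £8.48: over-the-counter medication → 5.25% → £0.4452
Coat rack £66.77: furniture, under £125.00 → 0% → £0.00
Dining chair £153.63: furniture, £125.00 or more → 4% → £6.1452
Wall mirror £94.48: furniture, under £125.00 → 0% → £0.00
Salad bar box £12.72: restaurant meals → 6.75% → £0.8586
Unrounded tax sum = £17.553675 → £17.55

£17.55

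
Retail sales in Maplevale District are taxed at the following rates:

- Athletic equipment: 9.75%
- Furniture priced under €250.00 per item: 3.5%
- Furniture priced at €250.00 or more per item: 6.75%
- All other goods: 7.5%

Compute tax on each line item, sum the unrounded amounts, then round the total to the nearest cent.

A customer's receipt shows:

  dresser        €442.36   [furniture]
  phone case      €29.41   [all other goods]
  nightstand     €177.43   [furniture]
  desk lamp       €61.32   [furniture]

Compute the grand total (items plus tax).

€750.94

Dresser €442.36: furniture, €250.00 or more → 6.75% → €29.8593
Phone case €29.41: all other goods → 7.5% → €2.20575
Nightstand €177.43: furniture, under €250.00 → 3.5% → €6.21005
Desk lamp €61.32: furniture, under €250.00 → 3.5% → €2.1462
Subtotal = €710.52; unrounded tax = €40.4213 → €40.42; total due = €750.94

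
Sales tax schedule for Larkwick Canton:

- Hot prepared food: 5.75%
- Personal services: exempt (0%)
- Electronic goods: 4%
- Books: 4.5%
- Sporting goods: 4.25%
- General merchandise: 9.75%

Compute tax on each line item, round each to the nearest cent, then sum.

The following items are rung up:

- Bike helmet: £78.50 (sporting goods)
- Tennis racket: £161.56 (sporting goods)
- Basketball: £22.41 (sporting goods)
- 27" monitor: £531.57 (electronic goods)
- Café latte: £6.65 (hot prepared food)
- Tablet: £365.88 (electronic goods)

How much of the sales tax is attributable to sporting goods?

Bike helmet £78.50: sporting goods → 4.25% → £3.34
Tennis racket £161.56: sporting goods → 4.25% → £6.87
Basketball £22.41: sporting goods → 4.25% → £0.95
Tax on sporting goods = £3.34 + £6.87 + £0.95 = £11.16

£11.16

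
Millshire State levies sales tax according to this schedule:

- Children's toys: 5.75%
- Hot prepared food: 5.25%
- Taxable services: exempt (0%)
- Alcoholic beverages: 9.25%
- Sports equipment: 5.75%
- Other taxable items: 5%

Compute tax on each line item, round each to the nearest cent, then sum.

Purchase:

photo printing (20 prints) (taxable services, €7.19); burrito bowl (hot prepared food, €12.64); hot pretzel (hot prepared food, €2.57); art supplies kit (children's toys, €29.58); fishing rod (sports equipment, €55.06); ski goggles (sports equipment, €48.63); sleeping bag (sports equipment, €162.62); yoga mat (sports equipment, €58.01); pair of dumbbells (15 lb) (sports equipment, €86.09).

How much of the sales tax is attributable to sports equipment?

€23.61

Fishing rod €55.06: sports equipment → 5.75% → €3.17
Ski goggles €48.63: sports equipment → 5.75% → €2.80
Sleeping bag €162.62: sports equipment → 5.75% → €9.35
Yoga mat €58.01: sports equipment → 5.75% → €3.34
Pair of dumbbells (15 lb) €86.09: sports equipment → 5.75% → €4.95
Tax on sports equipment = €3.17 + €2.80 + €9.35 + €3.34 + €4.95 = €23.61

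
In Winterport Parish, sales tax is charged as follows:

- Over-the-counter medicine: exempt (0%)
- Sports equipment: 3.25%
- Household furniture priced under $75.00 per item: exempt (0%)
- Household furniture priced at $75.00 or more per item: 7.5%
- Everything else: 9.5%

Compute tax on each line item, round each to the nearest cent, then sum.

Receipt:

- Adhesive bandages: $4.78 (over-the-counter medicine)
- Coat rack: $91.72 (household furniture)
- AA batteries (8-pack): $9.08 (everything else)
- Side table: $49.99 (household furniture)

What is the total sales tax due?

$7.74

Adhesive bandages $4.78: over-the-counter medicine → 0% → $0.00
Coat rack $91.72: household furniture, $75.00 or more → 7.5% → $6.88
AA batteries (8-pack) $9.08: everything else → 9.5% → $0.86
Side table $49.99: household furniture, under $75.00 → 0% → $0.00
Total tax = $6.88 + $0.86 = $7.74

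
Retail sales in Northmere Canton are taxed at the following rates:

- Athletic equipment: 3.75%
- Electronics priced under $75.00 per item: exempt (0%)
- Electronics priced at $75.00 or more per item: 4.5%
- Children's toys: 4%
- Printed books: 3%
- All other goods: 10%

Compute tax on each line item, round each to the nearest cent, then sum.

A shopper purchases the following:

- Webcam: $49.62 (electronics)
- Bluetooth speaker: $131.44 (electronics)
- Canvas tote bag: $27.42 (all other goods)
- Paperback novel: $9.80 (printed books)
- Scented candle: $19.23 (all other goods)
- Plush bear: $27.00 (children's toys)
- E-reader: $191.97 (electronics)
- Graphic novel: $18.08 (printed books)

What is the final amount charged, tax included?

Webcam $49.62: electronics, under $75.00 → 0% → $0.00
Bluetooth speaker $131.44: electronics, $75.00 or more → 4.5% → $5.91
Canvas tote bag $27.42: all other goods → 10% → $2.74
Paperback novel $9.80: printed books → 3% → $0.29
Scented candle $19.23: all other goods → 10% → $1.92
Plush bear $27.00: children's toys → 4% → $1.08
E-reader $191.97: electronics, $75.00 or more → 4.5% → $8.64
Graphic novel $18.08: printed books → 3% → $0.54
Subtotal = $474.56; tax = $21.12; total due = $495.68

$495.68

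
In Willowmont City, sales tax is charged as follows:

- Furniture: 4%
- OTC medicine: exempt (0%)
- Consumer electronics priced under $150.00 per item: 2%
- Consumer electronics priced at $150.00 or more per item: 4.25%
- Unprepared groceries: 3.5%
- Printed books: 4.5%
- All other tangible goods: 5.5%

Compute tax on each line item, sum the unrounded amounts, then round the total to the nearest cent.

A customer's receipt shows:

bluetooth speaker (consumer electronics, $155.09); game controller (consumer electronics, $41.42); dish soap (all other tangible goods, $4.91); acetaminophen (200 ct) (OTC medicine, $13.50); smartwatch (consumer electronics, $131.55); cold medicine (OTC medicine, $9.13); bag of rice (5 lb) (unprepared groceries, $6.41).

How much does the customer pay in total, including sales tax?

Bluetooth speaker $155.09: consumer electronics, $150.00 or more → 4.25% → $6.591325
Game controller $41.42: consumer electronics, under $150.00 → 2% → $0.8284
Dish soap $4.91: all other tangible goods → 5.5% → $0.27005
Acetaminophen (200 ct) $13.50: OTC medicine → 0% → $0.00
Smartwatch $131.55: consumer electronics, under $150.00 → 2% → $2.631
Cold medicine $9.13: OTC medicine → 0% → $0.00
Bag of rice (5 lb) $6.41: unprepared groceries → 3.5% → $0.22435
Subtotal = $362.01; unrounded tax = $10.545125 → $10.55; total due = $372.56

$372.56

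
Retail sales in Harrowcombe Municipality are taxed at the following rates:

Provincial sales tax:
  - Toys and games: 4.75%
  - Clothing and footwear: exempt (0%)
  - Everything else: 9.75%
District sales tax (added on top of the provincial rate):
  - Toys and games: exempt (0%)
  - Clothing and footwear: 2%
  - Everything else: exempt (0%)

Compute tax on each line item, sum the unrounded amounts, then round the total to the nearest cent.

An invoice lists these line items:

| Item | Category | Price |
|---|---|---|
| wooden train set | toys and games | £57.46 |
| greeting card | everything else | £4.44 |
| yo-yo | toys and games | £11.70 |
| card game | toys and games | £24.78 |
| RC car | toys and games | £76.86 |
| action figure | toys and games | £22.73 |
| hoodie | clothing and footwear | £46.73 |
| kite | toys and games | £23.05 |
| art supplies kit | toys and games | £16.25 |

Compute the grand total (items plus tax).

Wooden train set £57.46: toys and games → 4.75% + 0% district = 4.75% → £2.72935
Greeting card £4.44: everything else → 9.75% + 0% district = 9.75% → £0.4329
Yo-yo £11.70: toys and games → 4.75% + 0% district = 4.75% → £0.55575
Card game £24.78: toys and games → 4.75% + 0% district = 4.75% → £1.17705
RC car £76.86: toys and games → 4.75% + 0% district = 4.75% → £3.65085
Action figure £22.73: toys and games → 4.75% + 0% district = 4.75% → £1.079675
Hoodie £46.73: clothing and footwear → 0% + 2% district = 2% → £0.9346
Kite £23.05: toys and games → 4.75% + 0% district = 4.75% → £1.094875
Art supplies kit £16.25: toys and games → 4.75% + 0% district = 4.75% → £0.771875
Subtotal = £284.00; unrounded tax = £12.426925 → £12.43; total due = £296.43

£296.43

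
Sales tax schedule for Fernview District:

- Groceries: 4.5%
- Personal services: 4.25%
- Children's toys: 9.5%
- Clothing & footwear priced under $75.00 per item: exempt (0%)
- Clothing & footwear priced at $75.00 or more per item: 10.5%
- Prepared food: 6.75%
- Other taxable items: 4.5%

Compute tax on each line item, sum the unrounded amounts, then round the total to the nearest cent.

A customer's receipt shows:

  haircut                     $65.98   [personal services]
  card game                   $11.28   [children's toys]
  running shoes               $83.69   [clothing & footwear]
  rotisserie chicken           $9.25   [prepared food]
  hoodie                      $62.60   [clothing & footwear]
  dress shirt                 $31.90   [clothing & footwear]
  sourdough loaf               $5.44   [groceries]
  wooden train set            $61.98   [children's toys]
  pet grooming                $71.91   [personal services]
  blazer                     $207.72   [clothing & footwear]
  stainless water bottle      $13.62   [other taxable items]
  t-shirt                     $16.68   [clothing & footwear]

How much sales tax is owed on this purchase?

$44.90

Haircut $65.98: personal services → 4.25% → $2.80415
Card game $11.28: children's toys → 9.5% → $1.0716
Running shoes $83.69: clothing & footwear, $75.00 or more → 10.5% → $8.78745
Rotisserie chicken $9.25: prepared food → 6.75% → $0.624375
Hoodie $62.60: clothing & footwear, under $75.00 → 0% → $0.00
Dress shirt $31.90: clothing & footwear, under $75.00 → 0% → $0.00
Sourdough loaf $5.44: groceries → 4.5% → $0.2448
Wooden train set $61.98: children's toys → 9.5% → $5.8881
Pet grooming $71.91: personal services → 4.25% → $3.056175
Blazer $207.72: clothing & footwear, $75.00 or more → 10.5% → $21.8106
Stainless water bottle $13.62: other taxable items → 4.5% → $0.6129
T-shirt $16.68: clothing & footwear, under $75.00 → 0% → $0.00
Unrounded tax sum = $44.90015 → $44.90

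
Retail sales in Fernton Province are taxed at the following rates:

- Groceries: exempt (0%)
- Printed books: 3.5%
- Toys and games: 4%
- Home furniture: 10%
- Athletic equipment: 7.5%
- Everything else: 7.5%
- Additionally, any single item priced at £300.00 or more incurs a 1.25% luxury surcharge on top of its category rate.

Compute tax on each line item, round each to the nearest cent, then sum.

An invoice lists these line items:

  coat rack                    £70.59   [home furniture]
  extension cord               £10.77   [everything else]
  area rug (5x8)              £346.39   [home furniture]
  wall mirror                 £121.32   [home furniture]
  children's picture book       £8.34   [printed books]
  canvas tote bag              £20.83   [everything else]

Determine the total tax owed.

£60.82

Coat rack £70.59: home furniture → 10% → £7.06
Extension cord £10.77: everything else → 7.5% → £0.81
Area rug (5x8) £346.39: home furniture → 10% + 1.25% surcharge = 11.25% → £38.97
Wall mirror £121.32: home furniture → 10% → £12.13
Children's picture book £8.34: printed books → 3.5% → £0.29
Canvas tote bag £20.83: everything else → 7.5% → £1.56
Total tax = £7.06 + £0.81 + £38.97 + £12.13 + £0.29 + £1.56 = £60.82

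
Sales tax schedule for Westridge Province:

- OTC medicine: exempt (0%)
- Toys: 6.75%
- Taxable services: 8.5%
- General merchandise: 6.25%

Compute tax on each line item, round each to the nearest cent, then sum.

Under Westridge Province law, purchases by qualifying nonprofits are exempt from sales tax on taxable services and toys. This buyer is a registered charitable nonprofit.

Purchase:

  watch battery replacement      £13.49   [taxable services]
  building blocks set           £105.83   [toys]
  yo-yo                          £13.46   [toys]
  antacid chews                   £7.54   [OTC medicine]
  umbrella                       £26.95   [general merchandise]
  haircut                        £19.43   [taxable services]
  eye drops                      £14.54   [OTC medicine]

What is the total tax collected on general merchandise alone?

Umbrella £26.95: general merchandise → 6.25% → £1.68
Tax on general merchandise = £1.68

£1.68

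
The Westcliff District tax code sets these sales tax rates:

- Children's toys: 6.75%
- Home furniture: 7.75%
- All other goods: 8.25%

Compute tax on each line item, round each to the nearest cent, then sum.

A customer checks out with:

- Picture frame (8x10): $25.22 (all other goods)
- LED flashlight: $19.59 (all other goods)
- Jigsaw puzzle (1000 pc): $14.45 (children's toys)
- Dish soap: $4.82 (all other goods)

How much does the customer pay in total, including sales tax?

$69.16

Picture frame (8x10) $25.22: all other goods → 8.25% → $2.08
LED flashlight $19.59: all other goods → 8.25% → $1.62
Jigsaw puzzle (1000 pc) $14.45: children's toys → 6.75% → $0.98
Dish soap $4.82: all other goods → 8.25% → $0.40
Subtotal = $64.08; tax = $5.08; total due = $69.16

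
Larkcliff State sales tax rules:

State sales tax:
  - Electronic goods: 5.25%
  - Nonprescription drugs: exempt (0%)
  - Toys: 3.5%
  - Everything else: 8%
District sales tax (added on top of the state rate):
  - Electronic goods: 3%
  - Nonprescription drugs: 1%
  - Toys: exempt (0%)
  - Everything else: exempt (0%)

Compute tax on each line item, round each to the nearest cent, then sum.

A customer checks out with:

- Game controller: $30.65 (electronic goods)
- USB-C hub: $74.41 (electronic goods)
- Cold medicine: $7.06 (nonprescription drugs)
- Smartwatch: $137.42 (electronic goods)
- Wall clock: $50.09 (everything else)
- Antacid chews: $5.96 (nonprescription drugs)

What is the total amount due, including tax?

Game controller $30.65: electronic goods → 5.25% + 3% district = 8.25% → $2.53
USB-C hub $74.41: electronic goods → 5.25% + 3% district = 8.25% → $6.14
Cold medicine $7.06: nonprescription drugs → 0% + 1% district = 1% → $0.07
Smartwatch $137.42: electronic goods → 5.25% + 3% district = 8.25% → $11.34
Wall clock $50.09: everything else → 8% + 0% district = 8% → $4.01
Antacid chews $5.96: nonprescription drugs → 0% + 1% district = 1% → $0.06
Subtotal = $305.59; tax = $24.15; total due = $329.74

$329.74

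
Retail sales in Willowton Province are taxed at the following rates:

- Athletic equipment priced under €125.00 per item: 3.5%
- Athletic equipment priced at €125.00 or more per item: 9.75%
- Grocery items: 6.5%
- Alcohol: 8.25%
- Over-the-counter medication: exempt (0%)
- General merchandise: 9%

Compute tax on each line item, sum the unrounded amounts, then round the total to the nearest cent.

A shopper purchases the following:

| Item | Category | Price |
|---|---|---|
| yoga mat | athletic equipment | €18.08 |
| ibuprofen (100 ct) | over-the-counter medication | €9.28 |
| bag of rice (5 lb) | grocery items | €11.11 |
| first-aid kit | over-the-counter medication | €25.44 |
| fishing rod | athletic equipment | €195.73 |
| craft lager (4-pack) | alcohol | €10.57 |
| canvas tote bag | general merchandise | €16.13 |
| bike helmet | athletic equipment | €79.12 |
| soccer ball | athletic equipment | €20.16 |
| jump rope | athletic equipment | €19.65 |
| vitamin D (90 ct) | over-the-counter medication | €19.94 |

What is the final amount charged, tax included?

€452.13

Yoga mat €18.08: athletic equipment, under €125.00 → 3.5% → €0.6328
Ibuprofen (100 ct) €9.28: over-the-counter medication → 0% → €0.00
Bag of rice (5 lb) €11.11: grocery items → 6.5% → €0.72215
First-aid kit €25.44: over-the-counter medication → 0% → €0.00
Fishing rod €195.73: athletic equipment, €125.00 or more → 9.75% → €19.083675
Craft lager (4-pack) €10.57: alcohol → 8.25% → €0.872025
Canvas tote bag €16.13: general merchandise → 9% → €1.4517
Bike helmet €79.12: athletic equipment, under €125.00 → 3.5% → €2.7692
Soccer ball €20.16: athletic equipment, under €125.00 → 3.5% → €0.7056
Jump rope €19.65: athletic equipment, under €125.00 → 3.5% → €0.68775
Vitamin D (90 ct) €19.94: over-the-counter medication → 0% → €0.00
Subtotal = €425.21; unrounded tax = €26.9249 → €26.92; total due = €452.13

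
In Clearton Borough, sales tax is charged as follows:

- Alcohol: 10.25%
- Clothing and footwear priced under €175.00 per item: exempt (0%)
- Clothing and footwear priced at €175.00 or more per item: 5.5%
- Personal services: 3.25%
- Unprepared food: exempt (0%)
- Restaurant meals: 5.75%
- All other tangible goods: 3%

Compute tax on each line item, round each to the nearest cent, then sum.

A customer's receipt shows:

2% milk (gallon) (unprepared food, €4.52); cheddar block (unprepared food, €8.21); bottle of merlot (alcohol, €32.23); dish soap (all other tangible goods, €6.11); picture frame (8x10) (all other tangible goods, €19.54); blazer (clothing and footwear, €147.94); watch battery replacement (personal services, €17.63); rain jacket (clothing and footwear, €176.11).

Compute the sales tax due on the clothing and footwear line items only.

Blazer €147.94: clothing and footwear, under €175.00 → 0% → €0.00
Rain jacket €176.11: clothing and footwear, €175.00 or more → 5.5% → €9.69
Tax on clothing and footwear = €0.00 + €9.69 = €9.69

€9.69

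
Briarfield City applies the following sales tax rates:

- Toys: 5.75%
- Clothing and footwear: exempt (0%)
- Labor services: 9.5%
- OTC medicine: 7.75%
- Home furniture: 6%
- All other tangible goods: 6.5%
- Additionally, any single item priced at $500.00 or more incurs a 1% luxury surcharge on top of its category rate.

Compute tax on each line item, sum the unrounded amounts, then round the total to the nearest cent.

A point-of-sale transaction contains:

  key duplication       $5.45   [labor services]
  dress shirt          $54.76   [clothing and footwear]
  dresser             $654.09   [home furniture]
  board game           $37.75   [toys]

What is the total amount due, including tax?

$800.52

Key duplication $5.45: labor services → 9.5% → $0.51775
Dress shirt $54.76: clothing and footwear → 0% → $0.00
Dresser $654.09: home furniture → 6% + 1% surcharge = 7% → $45.7863
Board game $37.75: toys → 5.75% → $2.170625
Subtotal = $752.05; unrounded tax = $48.474675 → $48.47; total due = $800.52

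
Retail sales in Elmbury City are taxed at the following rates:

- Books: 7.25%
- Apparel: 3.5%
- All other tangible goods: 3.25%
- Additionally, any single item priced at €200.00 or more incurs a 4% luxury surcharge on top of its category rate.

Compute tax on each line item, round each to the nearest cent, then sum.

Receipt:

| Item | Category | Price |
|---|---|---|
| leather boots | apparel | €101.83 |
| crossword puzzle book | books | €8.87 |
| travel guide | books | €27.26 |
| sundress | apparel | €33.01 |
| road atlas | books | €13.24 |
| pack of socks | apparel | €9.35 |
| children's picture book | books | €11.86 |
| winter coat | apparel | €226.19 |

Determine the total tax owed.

Leather boots €101.83: apparel → 3.5% → €3.56
Crossword puzzle book €8.87: books → 7.25% → €0.64
Travel guide €27.26: books → 7.25% → €1.98
Sundress €33.01: apparel → 3.5% → €1.16
Road atlas €13.24: books → 7.25% → €0.96
Pack of socks €9.35: apparel → 3.5% → €0.33
Children's picture book €11.86: books → 7.25% → €0.86
Winter coat €226.19: apparel → 3.5% + 4% surcharge = 7.5% → €16.96
Total tax = €3.56 + €0.64 + €1.98 + €1.16 + €0.96 + €0.33 + €0.86 + €16.96 = €26.45

€26.45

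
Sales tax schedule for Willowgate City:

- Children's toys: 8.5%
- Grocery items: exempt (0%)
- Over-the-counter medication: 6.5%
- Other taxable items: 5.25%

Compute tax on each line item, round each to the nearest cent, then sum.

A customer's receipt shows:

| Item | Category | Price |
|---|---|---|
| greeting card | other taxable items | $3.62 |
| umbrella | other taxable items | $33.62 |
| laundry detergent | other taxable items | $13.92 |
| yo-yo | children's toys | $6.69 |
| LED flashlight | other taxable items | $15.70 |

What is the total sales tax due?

$4.08

Greeting card $3.62: other taxable items → 5.25% → $0.19
Umbrella $33.62: other taxable items → 5.25% → $1.77
Laundry detergent $13.92: other taxable items → 5.25% → $0.73
Yo-yo $6.69: children's toys → 8.5% → $0.57
LED flashlight $15.70: other taxable items → 5.25% → $0.82
Total tax = $0.19 + $1.77 + $0.73 + $0.57 + $0.82 = $4.08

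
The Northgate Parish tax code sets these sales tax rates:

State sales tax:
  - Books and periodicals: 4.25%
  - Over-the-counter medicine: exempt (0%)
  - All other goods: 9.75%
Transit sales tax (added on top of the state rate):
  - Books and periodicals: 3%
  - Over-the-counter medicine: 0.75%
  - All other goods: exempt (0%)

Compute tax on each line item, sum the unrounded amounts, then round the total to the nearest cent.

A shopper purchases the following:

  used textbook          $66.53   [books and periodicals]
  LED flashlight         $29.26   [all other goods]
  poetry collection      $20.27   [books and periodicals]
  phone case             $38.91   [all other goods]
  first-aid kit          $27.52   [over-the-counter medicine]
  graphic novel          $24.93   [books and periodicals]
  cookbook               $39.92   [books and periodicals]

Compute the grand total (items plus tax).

Used textbook $66.53: books and periodicals → 4.25% + 3% transit = 7.25% → $4.823425
LED flashlight $29.26: all other goods → 9.75% + 0% transit = 9.75% → $2.85285
Poetry collection $20.27: books and periodicals → 4.25% + 3% transit = 7.25% → $1.469575
Phone case $38.91: all other goods → 9.75% + 0% transit = 9.75% → $3.793725
First-aid kit $27.52: over-the-counter medicine → 0% + 0.75% transit = 0.75% → $0.2064
Graphic novel $24.93: books and periodicals → 4.25% + 3% transit = 7.25% → $1.807425
Cookbook $39.92: books and periodicals → 4.25% + 3% transit = 7.25% → $2.8942
Subtotal = $247.34; unrounded tax = $17.8476 → $17.85; total due = $265.19

$265.19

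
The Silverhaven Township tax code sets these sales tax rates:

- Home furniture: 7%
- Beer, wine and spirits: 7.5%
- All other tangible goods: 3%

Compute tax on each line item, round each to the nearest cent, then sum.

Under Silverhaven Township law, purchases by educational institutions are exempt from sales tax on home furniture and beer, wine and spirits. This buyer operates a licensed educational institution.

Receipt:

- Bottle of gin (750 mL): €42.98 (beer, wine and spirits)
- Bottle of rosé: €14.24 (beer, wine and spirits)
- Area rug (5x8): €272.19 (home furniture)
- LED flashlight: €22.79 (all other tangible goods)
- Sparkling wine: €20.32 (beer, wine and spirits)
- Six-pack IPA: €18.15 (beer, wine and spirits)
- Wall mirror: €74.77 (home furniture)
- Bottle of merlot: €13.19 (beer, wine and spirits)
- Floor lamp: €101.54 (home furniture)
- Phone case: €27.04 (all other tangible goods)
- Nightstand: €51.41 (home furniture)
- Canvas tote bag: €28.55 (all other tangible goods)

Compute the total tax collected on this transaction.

Bottle of gin (750 mL) €42.98: beer, wine and spirits, buyer-exempt → 0% → €0.00
Bottle of rosé €14.24: beer, wine and spirits, buyer-exempt → 0% → €0.00
Area rug (5x8) €272.19: home furniture, buyer-exempt → 0% → €0.00
LED flashlight €22.79: all other tangible goods → 3% → €0.68
Sparkling wine €20.32: beer, wine and spirits, buyer-exempt → 0% → €0.00
Six-pack IPA €18.15: beer, wine and spirits, buyer-exempt → 0% → €0.00
Wall mirror €74.77: home furniture, buyer-exempt → 0% → €0.00
Bottle of merlot €13.19: beer, wine and spirits, buyer-exempt → 0% → €0.00
Floor lamp €101.54: home furniture, buyer-exempt → 0% → €0.00
Phone case €27.04: all other tangible goods → 3% → €0.81
Nightstand €51.41: home furniture, buyer-exempt → 0% → €0.00
Canvas tote bag €28.55: all other tangible goods → 3% → €0.86
Total tax = €0.68 + €0.81 + €0.86 = €2.35

€2.35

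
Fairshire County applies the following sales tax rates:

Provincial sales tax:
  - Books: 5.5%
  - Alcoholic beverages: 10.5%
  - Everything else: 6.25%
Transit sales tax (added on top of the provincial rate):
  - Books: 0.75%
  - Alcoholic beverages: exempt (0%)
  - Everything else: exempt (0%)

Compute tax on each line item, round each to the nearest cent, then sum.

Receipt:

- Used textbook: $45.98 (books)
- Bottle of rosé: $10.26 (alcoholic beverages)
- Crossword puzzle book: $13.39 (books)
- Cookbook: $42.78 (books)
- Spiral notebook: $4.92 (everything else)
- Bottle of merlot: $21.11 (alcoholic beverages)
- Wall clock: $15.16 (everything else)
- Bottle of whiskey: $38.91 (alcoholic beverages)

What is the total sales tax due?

Used textbook $45.98: books → 5.5% + 0.75% transit = 6.25% → $2.87
Bottle of rosé $10.26: alcoholic beverages → 10.5% + 0% transit = 10.5% → $1.08
Crossword puzzle book $13.39: books → 5.5% + 0.75% transit = 6.25% → $0.84
Cookbook $42.78: books → 5.5% + 0.75% transit = 6.25% → $2.67
Spiral notebook $4.92: everything else → 6.25% + 0% transit = 6.25% → $0.31
Bottle of merlot $21.11: alcoholic beverages → 10.5% + 0% transit = 10.5% → $2.22
Wall clock $15.16: everything else → 6.25% + 0% transit = 6.25% → $0.95
Bottle of whiskey $38.91: alcoholic beverages → 10.5% + 0% transit = 10.5% → $4.09
Total tax = $2.87 + $1.08 + $0.84 + $2.67 + $0.31 + $2.22 + $0.95 + $4.09 = $15.03

$15.03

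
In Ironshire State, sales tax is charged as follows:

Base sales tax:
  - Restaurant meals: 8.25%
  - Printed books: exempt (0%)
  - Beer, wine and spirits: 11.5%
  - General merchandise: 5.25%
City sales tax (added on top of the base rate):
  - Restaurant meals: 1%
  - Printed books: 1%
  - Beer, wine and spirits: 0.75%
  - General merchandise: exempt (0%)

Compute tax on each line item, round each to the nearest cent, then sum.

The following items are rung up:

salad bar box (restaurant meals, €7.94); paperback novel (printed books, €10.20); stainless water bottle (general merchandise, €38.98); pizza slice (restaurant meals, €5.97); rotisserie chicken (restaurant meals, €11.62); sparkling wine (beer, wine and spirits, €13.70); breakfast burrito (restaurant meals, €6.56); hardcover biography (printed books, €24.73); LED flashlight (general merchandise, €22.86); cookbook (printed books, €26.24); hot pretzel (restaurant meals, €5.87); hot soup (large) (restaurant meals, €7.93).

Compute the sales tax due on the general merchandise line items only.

Stainless water bottle €38.98: general merchandise → 5.25% + 0% city = 5.25% → €2.05
LED flashlight €22.86: general merchandise → 5.25% + 0% city = 5.25% → €1.20
Tax on general merchandise = €2.05 + €1.20 = €3.25

€3.25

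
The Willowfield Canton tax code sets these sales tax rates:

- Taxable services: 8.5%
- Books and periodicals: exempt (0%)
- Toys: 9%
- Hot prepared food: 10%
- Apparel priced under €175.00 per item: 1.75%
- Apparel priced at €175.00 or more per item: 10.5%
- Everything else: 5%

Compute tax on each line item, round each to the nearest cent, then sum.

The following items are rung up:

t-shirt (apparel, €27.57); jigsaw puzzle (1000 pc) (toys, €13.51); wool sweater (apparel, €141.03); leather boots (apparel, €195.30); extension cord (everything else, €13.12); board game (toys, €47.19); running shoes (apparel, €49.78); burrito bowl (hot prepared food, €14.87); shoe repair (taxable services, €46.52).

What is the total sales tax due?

€35.90

T-shirt €27.57: apparel, under €175.00 → 1.75% → €0.48
Jigsaw puzzle (1000 pc) €13.51: toys → 9% → €1.22
Wool sweater €141.03: apparel, under €175.00 → 1.75% → €2.47
Leather boots €195.30: apparel, €175.00 or more → 10.5% → €20.51
Extension cord €13.12: everything else → 5% → €0.66
Board game €47.19: toys → 9% → €4.25
Running shoes €49.78: apparel, under €175.00 → 1.75% → €0.87
Burrito bowl €14.87: hot prepared food → 10% → €1.49
Shoe repair €46.52: taxable services → 8.5% → €3.95
Total tax = €0.48 + €1.22 + €2.47 + €20.51 + €0.66 + €4.25 + €0.87 + €1.49 + €3.95 = €35.90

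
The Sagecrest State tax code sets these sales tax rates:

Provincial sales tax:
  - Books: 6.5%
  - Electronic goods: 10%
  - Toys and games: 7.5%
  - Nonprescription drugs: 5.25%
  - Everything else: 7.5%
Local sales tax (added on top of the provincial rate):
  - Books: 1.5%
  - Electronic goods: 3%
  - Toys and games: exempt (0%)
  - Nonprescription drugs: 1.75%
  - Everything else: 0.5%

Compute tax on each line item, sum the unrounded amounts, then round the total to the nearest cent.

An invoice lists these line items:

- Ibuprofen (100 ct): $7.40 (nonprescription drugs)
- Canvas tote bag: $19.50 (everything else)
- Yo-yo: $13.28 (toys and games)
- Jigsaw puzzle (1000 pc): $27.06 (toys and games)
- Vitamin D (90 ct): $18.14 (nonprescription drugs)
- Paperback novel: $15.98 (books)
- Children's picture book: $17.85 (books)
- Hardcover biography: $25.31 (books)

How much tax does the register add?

$11.10

Ibuprofen (100 ct) $7.40: nonprescription drugs → 5.25% + 1.75% local = 7% → $0.518
Canvas tote bag $19.50: everything else → 7.5% + 0.5% local = 8% → $1.56
Yo-yo $13.28: toys and games → 7.5% + 0% local = 7.5% → $0.996
Jigsaw puzzle (1000 pc) $27.06: toys and games → 7.5% + 0% local = 7.5% → $2.0295
Vitamin D (90 ct) $18.14: nonprescription drugs → 5.25% + 1.75% local = 7% → $1.2698
Paperback novel $15.98: books → 6.5% + 1.5% local = 8% → $1.2784
Children's picture book $17.85: books → 6.5% + 1.5% local = 8% → $1.428
Hardcover biography $25.31: books → 6.5% + 1.5% local = 8% → $2.0248
Unrounded tax sum = $11.1045 → $11.10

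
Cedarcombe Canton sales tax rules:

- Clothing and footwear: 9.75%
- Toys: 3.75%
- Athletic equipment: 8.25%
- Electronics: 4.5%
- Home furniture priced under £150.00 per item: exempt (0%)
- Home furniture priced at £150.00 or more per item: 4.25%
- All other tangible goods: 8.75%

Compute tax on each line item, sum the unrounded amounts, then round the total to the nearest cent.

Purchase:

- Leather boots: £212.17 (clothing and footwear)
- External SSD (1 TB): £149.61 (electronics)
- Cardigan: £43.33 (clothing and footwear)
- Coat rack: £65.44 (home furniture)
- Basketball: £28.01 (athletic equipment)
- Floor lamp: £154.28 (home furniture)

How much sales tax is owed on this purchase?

£40.51

Leather boots £212.17: clothing and footwear → 9.75% → £20.686575
External SSD (1 TB) £149.61: electronics → 4.5% → £6.73245
Cardigan £43.33: clothing and footwear → 9.75% → £4.224675
Coat rack £65.44: home furniture, under £150.00 → 0% → £0.00
Basketball £28.01: athletic equipment → 8.25% → £2.310825
Floor lamp £154.28: home furniture, £150.00 or more → 4.25% → £6.5569
Unrounded tax sum = £40.511425 → £40.51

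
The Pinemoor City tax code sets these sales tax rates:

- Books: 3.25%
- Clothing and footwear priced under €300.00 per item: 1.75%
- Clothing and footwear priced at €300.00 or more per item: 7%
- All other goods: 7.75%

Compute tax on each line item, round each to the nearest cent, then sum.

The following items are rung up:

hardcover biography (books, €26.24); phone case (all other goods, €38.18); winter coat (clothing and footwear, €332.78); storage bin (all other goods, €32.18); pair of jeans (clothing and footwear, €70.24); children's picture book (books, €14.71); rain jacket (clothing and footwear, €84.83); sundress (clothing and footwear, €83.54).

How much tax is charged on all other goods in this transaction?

€5.45

Phone case €38.18: all other goods → 7.75% → €2.96
Storage bin €32.18: all other goods → 7.75% → €2.49
Tax on all other goods = €2.96 + €2.49 = €5.45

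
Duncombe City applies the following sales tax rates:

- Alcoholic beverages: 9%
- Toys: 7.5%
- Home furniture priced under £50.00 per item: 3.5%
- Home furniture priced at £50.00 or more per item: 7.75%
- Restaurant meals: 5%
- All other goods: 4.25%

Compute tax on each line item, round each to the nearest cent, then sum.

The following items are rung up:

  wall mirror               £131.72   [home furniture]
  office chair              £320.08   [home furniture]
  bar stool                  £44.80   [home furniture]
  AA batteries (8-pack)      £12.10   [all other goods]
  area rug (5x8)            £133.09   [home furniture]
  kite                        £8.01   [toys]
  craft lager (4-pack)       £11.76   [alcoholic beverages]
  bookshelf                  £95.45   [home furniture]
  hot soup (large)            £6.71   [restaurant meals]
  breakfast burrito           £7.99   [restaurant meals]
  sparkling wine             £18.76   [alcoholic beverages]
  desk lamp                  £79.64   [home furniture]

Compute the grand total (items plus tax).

Wall mirror £131.72: home furniture, £50.00 or more → 7.75% → £10.21
Office chair £320.08: home furniture, £50.00 or more → 7.75% → £24.81
Bar stool £44.80: home furniture, under £50.00 → 3.5% → £1.57
AA batteries (8-pack) £12.10: all other goods → 4.25% → £0.51
Area rug (5x8) £133.09: home furniture, £50.00 or more → 7.75% → £10.31
Kite £8.01: toys → 7.5% → £0.60
Craft lager (4-pack) £11.76: alcoholic beverages → 9% → £1.06
Bookshelf £95.45: home furniture, £50.00 or more → 7.75% → £7.40
Hot soup (large) £6.71: restaurant meals → 5% → £0.34
Breakfast burrito £7.99: restaurant meals → 5% → £0.40
Sparkling wine £18.76: alcoholic beverages → 9% → £1.69
Desk lamp £79.64: home furniture, £50.00 or more → 7.75% → £6.17
Subtotal = £870.11; tax = £65.07; total due = £935.18

£935.18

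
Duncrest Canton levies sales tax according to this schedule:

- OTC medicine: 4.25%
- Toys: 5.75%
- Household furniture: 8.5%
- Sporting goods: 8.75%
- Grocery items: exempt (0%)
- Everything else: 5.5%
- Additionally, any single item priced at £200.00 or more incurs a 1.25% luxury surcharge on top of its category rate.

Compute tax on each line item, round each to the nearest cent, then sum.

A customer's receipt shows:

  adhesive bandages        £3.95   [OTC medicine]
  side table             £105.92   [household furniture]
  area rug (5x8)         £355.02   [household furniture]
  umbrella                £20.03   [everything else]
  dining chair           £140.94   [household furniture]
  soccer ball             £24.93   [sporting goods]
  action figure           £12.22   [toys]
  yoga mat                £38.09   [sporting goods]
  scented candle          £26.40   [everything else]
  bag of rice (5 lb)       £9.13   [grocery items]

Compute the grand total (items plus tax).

Adhesive bandages £3.95: OTC medicine → 4.25% → £0.17
Side table £105.92: household furniture → 8.5% → £9.00
Area rug (5x8) £355.02: household furniture → 8.5% + 1.25% surcharge = 9.75% → £34.61
Umbrella £20.03: everything else → 5.5% → £1.10
Dining chair £140.94: household furniture → 8.5% → £11.98
Soccer ball £24.93: sporting goods → 8.75% → £2.18
Action figure £12.22: toys → 5.75% → £0.70
Yoga mat £38.09: sporting goods → 8.75% → £3.33
Scented candle £26.40: everything else → 5.5% → £1.45
Bag of rice (5 lb) £9.13: grocery items → 0% → £0.00
Subtotal = £736.63; tax = £64.52; total due = £801.15

£801.15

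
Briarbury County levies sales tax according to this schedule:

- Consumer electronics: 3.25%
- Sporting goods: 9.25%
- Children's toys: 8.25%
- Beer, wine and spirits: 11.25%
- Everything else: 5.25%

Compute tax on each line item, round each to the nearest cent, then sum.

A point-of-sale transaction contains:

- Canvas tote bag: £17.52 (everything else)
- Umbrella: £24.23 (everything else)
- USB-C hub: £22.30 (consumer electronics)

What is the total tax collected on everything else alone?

£2.19

Canvas tote bag £17.52: everything else → 5.25% → £0.92
Umbrella £24.23: everything else → 5.25% → £1.27
Tax on everything else = £0.92 + £1.27 = £2.19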